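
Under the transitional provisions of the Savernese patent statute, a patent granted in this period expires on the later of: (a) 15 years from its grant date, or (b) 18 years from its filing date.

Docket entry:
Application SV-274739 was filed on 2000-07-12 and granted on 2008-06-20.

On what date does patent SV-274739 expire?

(a) grant + 15 years → 20 June 2023.
(b) filing + 18 years → 12 July 2018.
Later of the two: 20 June 2023.

June 20, 2023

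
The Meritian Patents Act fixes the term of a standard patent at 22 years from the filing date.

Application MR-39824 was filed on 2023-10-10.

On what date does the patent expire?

October 10, 2045

Filing date + 22 years → 10 October 2045.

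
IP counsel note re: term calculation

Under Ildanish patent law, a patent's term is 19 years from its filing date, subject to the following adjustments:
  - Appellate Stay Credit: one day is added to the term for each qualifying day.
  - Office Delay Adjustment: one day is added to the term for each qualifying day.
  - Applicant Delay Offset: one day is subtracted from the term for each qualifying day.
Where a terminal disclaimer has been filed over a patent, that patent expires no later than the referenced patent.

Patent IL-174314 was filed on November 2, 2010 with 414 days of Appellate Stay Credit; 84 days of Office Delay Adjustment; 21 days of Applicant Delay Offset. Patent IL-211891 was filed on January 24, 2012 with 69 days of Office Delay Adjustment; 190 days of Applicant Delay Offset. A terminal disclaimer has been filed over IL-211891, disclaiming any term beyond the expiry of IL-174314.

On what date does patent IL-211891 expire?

September 25, 2030

Natural term of IL-211891:
  Base: filing + 19 years → 24 January 2031.
  Office Delay Adjustment: +69 days → 3 April 2031.
  Applicant Delay Offset: −190 days → 25 September 2030.
Expiry of referenced patent IL-174314:
  Base: filing + 19 years → 2 November 2029.
  Appellate Stay Credit: +414 days → 21 December 2030.
  Office Delay Adjustment: +84 days → 15 March 2031.
  Applicant Delay Offset: −21 days → 22 February 2031.
Terminal disclaimer: IL-211891 expires on the earlier of 25 September 2030 and 22 February 2031.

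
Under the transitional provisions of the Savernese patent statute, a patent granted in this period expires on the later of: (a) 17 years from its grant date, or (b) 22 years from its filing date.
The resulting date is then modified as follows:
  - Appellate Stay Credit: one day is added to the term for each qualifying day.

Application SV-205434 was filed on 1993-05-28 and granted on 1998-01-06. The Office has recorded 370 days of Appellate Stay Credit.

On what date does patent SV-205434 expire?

(a) grant + 17 years → 6 January 2015.
(b) filing + 22 years → 28 May 2015.
Later of the two: 28 May 2015.
Appellate Stay Credit: +370 days → 1 June 2016.

2016-06-01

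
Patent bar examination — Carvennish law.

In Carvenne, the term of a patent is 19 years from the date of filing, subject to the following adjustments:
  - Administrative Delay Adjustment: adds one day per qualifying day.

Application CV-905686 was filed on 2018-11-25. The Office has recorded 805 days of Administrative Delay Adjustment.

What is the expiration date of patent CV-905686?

February 8, 2040

Base term: filing date + 19 years → 25 November 2037.
Administrative Delay Adjustment: +805 days → 8 February 2040.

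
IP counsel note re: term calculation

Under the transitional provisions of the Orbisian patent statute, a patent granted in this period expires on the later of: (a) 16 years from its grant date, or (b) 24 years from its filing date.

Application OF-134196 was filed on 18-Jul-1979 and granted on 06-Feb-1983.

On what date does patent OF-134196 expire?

(a) grant + 16 years → 6 February 1999.
(b) filing + 24 years → 18 July 2003.
Later of the two: 18 July 2003.

July 18, 2003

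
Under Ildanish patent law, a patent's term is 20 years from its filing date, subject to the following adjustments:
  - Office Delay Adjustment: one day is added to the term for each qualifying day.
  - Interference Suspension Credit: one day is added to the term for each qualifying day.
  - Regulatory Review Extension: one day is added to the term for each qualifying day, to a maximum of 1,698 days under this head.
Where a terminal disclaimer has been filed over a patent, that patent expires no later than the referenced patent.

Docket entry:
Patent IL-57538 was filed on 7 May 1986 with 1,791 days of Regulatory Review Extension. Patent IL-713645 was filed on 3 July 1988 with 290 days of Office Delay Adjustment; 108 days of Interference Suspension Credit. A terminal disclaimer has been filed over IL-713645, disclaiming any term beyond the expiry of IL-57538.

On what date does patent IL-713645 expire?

August 5, 2009

Natural term of IL-713645:
  Base: filing + 20 years → 3 July 2008.
  Office Delay Adjustment: +290 days → 19 April 2009.
  Interference Suspension Credit: +108 days → 5 August 2009.
Expiry of referenced patent IL-57538:
  Base: filing + 20 years → 7 May 2006.
  Regulatory Review Extension: 1791 days claimed exceeds the 1698-day cap, so +1698 days → 30 December 2010.
Terminal disclaimer: IL-713645 expires on the earlier of 5 August 2009 and 30 December 2010.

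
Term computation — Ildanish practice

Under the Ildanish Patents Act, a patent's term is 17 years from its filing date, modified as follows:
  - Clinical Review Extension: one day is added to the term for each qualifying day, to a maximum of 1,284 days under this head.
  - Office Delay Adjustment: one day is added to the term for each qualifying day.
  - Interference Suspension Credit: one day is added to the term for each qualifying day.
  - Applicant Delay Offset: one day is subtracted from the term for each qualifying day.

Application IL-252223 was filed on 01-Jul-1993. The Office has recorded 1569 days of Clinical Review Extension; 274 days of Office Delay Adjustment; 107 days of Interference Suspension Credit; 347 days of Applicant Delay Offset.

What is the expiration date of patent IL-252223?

Base term: filing date + 17 years → 1 July 2010.
Clinical Review Extension: 1569 days claimed exceeds the 1284-day cap, so +1284 days → 5 January 2014.
Office Delay Adjustment: +274 days → 6 October 2014.
Interference Suspension Credit: +107 days → 21 January 2015.
Applicant Delay Offset: −347 days → 8 February 2014.

2014-02-08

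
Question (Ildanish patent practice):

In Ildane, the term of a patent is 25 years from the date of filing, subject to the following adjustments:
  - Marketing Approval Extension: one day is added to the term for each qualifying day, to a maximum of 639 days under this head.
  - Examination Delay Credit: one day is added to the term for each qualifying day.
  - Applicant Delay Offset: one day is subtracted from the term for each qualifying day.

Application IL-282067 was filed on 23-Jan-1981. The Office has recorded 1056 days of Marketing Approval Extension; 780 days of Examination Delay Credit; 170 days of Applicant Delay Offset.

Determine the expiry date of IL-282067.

2009-06-25

Base term: filing date + 25 years → 23 January 2006.
Marketing Approval Extension: 1056 days claimed exceeds the 639-day cap, so +639 days → 24 October 2007.
Examination Delay Credit: +780 days → 12 December 2009.
Applicant Delay Offset: −170 days → 25 June 2009.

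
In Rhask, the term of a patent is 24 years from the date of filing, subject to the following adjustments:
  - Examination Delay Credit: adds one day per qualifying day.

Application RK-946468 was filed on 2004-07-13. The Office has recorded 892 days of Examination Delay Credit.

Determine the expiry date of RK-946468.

December 22, 2030

Base term: filing date + 24 years → 13 July 2028.
Examination Delay Credit: +892 days → 22 December 2030.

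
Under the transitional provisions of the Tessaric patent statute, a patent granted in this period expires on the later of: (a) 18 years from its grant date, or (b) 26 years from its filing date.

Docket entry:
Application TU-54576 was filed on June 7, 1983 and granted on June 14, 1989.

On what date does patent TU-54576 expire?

June 7, 2009

(a) grant + 18 years → 14 June 2007.
(b) filing + 26 years → 7 June 2009.
Later of the two: 7 June 2009.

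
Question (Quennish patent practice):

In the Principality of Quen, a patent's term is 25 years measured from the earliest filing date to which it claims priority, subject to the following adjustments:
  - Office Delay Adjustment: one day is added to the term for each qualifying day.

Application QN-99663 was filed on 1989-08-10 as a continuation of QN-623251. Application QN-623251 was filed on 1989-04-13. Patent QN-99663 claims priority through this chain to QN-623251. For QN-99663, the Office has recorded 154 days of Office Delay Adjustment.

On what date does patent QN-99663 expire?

September 14, 2014

Earliest priority filing: 13 April 1989.
Base term: 13 April 1989 + 25 years → 13 April 2014.
Office Delay Adjustment: +154 days → 14 September 2014.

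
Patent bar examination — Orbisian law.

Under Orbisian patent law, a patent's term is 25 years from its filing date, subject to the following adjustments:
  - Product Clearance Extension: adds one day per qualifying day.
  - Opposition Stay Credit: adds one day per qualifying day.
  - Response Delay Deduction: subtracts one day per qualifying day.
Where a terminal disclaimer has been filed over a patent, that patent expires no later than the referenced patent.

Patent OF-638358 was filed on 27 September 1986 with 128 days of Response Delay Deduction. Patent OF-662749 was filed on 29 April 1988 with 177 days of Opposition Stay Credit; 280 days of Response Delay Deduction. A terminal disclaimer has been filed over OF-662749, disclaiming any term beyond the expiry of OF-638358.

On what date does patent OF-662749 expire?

Natural term of OF-662749:
  Base: filing + 25 years → 29 April 2013.
  Opposition Stay Credit: +177 days → 23 October 2013.
  Response Delay Deduction: −280 days → 16 January 2013.
Expiry of referenced patent OF-638358:
  Base: filing + 25 years → 27 September 2011.
  Response Delay Deduction: −128 days → 22 May 2011.
Terminal disclaimer: OF-662749 expires on the earlier of 16 January 2013 and 22 May 2011.

May 22, 2011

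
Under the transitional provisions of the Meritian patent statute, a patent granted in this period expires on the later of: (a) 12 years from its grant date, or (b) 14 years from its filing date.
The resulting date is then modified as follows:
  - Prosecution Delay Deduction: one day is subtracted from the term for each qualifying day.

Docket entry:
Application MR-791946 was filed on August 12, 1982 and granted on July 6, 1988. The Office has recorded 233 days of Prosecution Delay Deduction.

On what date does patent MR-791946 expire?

(a) grant + 12 years → 6 July 2000.
(b) filing + 14 years → 12 August 1996.
Later of the two: 6 July 2000.
Prosecution Delay Deduction: −233 days → 16 November 1999.

1999-11-16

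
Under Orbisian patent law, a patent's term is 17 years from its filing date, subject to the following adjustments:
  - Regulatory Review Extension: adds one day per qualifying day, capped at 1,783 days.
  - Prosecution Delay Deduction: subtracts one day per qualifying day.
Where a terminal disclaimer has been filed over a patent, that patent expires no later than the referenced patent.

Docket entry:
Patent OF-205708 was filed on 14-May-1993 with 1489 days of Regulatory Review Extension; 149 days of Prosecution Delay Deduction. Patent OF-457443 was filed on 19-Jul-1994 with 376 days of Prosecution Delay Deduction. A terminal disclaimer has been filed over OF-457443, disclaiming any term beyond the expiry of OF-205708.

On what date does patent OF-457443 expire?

Natural term of OF-457443:
  Base: filing + 17 years → 19 July 2011.
  Prosecution Delay Deduction: −376 days → 8 July 2010.
Expiry of referenced patent OF-205708:
  Base: filing + 17 years → 14 May 2010.
  Regulatory Review Extension: 1489 days (within the 1783-day cap) → +1489 days → 11 June 2014.
  Prosecution Delay Deduction: −149 days → 13 January 2014.
Terminal disclaimer: OF-457443 expires on the earlier of 8 July 2010 and 13 January 2014.

July 8, 2010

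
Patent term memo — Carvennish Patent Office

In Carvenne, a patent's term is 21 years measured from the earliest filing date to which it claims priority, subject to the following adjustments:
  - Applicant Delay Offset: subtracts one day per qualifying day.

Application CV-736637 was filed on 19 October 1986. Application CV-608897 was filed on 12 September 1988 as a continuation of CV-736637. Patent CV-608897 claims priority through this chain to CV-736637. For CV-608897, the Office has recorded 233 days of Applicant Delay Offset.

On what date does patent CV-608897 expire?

February 28, 2007

Earliest priority filing: 19 October 1986.
Base term: 19 October 1986 + 21 years → 19 October 2007.
Applicant Delay Offset: −233 days → 28 February 2007.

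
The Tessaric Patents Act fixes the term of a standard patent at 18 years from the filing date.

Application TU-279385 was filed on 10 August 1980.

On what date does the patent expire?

August 10, 1998

Filing date + 18 years → 10 August 1998.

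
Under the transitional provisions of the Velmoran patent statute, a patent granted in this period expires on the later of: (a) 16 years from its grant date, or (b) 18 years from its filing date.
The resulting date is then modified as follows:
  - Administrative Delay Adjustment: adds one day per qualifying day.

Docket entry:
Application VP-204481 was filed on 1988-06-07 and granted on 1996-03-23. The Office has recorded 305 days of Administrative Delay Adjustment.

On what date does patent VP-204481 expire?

(a) grant + 16 years → 23 March 2012.
(b) filing + 18 years → 7 June 2006.
Later of the two: 23 March 2012.
Administrative Delay Adjustment: +305 days → 22 January 2013.

2013-01-22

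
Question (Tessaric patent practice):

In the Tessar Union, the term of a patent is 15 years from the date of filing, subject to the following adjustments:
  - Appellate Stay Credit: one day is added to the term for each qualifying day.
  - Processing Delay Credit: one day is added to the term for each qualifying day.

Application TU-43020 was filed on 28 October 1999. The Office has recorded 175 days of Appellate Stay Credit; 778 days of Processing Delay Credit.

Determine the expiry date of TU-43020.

2017-06-07

Base term: filing date + 15 years → 28 October 2014.
Appellate Stay Credit: +175 days → 21 April 2015.
Processing Delay Credit: +778 days → 7 June 2017.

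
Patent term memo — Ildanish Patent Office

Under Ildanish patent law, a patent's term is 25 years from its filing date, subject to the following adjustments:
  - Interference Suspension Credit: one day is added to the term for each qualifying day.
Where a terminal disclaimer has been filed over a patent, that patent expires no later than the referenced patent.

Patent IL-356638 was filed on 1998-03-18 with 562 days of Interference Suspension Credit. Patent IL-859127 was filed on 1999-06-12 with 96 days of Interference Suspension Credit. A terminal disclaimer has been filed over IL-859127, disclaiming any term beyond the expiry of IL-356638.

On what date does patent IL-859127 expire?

September 16, 2024

Natural term of IL-859127:
  Base: filing + 25 years → 12 June 2024.
  Interference Suspension Credit: +96 days → 16 September 2024.
Expiry of referenced patent IL-356638:
  Base: filing + 25 years → 18 March 2023.
  Interference Suspension Credit: +562 days → 30 September 2024.
Terminal disclaimer: IL-859127 expires on the earlier of 16 September 2024 and 30 September 2024.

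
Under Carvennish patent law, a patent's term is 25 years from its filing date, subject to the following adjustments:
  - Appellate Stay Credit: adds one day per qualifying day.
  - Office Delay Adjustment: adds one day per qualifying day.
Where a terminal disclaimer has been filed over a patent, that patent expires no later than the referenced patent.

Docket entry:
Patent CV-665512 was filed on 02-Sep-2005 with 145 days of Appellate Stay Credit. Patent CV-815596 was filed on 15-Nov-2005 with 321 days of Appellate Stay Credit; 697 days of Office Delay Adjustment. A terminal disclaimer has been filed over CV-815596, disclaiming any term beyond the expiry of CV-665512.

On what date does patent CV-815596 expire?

Natural term of CV-815596:
  Base: filing + 25 years → 15 November 2030.
  Appellate Stay Credit: +321 days → 2 October 2031.
  Office Delay Adjustment: +697 days → 29 August 2033.
Expiry of referenced patent CV-665512:
  Base: filing + 25 years → 2 September 2030.
  Appellate Stay Credit: +145 days → 25 January 2031.
Terminal disclaimer: CV-815596 expires on the earlier of 29 August 2033 and 25 January 2031.

2031-01-25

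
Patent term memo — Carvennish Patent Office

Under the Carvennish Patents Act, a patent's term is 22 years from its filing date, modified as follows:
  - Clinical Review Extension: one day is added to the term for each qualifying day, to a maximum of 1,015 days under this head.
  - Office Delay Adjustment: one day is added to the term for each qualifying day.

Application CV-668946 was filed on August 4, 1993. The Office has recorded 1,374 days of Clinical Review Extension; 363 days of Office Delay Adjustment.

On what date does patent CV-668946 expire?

May 13, 2019

Base term: filing date + 22 years → 4 August 2015.
Clinical Review Extension: 1374 days claimed exceeds the 1015-day cap, so +1015 days → 15 May 2018.
Office Delay Adjustment: +363 days → 13 May 2019.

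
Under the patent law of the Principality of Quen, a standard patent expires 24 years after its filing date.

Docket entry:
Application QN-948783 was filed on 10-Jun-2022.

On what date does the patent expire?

Filing date + 24 years → 10 June 2046.

June 10, 2046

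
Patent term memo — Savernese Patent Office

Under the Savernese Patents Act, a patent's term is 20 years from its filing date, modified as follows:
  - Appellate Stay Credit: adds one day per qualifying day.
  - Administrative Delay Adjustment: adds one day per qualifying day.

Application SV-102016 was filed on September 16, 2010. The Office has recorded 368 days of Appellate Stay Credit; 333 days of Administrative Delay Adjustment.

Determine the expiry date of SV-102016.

Base term: filing date + 20 years → 16 September 2030.
Appellate Stay Credit: +368 days → 19 September 2031.
Administrative Delay Adjustment: +333 days → 17 August 2032.

August 17, 2032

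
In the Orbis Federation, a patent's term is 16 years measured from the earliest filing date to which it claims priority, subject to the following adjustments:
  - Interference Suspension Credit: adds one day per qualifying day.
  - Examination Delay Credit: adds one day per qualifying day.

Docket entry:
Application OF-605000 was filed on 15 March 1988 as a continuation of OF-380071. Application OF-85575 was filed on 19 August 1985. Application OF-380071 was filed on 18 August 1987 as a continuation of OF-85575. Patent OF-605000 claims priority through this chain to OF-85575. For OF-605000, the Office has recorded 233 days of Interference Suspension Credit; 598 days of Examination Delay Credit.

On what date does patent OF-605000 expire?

November 28, 2003

Earliest priority filing: 19 August 1985.
Base term: 19 August 1985 + 16 years → 19 August 2001.
Interference Suspension Credit: +233 days → 9 April 2002.
Examination Delay Credit: +598 days → 28 November 2003.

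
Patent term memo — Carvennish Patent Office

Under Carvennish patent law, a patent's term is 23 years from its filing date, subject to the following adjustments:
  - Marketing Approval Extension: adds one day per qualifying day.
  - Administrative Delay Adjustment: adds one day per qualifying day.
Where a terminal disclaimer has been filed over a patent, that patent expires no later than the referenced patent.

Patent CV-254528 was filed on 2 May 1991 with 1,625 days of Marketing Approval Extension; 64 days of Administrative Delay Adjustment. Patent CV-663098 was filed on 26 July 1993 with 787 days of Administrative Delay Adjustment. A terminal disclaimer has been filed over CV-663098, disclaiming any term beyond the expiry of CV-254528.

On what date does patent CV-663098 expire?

2018-09-21

Natural term of CV-663098:
  Base: filing + 23 years → 26 July 2016.
  Administrative Delay Adjustment: +787 days → 21 September 2018.
Expiry of referenced patent CV-254528:
  Base: filing + 23 years → 2 May 2014.
  Marketing Approval Extension: +1625 days → 13 October 2018.
  Administrative Delay Adjustment: +64 days → 16 December 2018.
Terminal disclaimer: CV-663098 expires on the earlier of 21 September 2018 and 16 December 2018.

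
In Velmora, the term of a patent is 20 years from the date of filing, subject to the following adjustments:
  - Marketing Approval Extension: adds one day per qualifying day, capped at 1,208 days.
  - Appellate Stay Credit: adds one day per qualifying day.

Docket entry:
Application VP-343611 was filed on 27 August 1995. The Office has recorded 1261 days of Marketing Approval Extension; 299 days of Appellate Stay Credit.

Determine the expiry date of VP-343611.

2019-10-12

Base term: filing date + 20 years → 27 August 2015.
Marketing Approval Extension: 1261 days claimed exceeds the 1208-day cap, so +1208 days → 17 December 2018.
Appellate Stay Credit: +299 days → 12 October 2019.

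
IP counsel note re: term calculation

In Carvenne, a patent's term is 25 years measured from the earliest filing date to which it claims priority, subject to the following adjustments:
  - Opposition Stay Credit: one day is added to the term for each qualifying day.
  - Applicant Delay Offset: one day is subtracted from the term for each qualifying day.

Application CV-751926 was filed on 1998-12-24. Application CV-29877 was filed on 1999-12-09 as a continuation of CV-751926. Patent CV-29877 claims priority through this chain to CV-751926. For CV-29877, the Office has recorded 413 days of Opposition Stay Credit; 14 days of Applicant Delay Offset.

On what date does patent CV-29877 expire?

January 26, 2025

Earliest priority filing: 24 December 1998.
Base term: 24 December 1998 + 25 years → 24 December 2023.
Opposition Stay Credit: +413 days → 9 February 2025.
Applicant Delay Offset: −14 days → 26 January 2025.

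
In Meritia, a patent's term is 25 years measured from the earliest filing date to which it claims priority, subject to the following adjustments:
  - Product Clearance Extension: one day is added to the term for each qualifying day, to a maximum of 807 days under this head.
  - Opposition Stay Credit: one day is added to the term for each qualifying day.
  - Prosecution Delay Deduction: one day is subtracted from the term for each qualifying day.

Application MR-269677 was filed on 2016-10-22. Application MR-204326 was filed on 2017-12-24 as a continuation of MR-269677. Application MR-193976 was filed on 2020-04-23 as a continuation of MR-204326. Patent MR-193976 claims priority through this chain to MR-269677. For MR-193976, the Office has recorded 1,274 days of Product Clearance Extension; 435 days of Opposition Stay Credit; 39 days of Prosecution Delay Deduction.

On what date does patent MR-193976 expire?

Earliest priority filing: 22 October 2016.
Base term: 22 October 2016 + 25 years → 22 October 2041.
Product Clearance Extension: 1274 days claimed exceeds the 807-day cap, so +807 days → 7 January 2044.
Opposition Stay Credit: +435 days → 17 March 2045.
Prosecution Delay Deduction: −39 days → 6 February 2045.

February 6, 2045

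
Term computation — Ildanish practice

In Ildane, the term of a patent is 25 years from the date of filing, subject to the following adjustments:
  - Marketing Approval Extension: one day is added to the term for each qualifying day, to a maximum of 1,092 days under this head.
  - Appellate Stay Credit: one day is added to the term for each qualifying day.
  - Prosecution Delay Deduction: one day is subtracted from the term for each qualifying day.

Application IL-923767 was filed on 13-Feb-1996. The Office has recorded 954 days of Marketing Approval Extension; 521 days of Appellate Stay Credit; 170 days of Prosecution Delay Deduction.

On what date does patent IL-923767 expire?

Base term: filing date + 25 years → 13 February 2021.
Marketing Approval Extension: 954 days (within the 1092-day cap) → +954 days → 25 September 2023.
Appellate Stay Credit: +521 days → 27 February 2025.
Prosecution Delay Deduction: −170 days → 10 September 2024.

September 10, 2024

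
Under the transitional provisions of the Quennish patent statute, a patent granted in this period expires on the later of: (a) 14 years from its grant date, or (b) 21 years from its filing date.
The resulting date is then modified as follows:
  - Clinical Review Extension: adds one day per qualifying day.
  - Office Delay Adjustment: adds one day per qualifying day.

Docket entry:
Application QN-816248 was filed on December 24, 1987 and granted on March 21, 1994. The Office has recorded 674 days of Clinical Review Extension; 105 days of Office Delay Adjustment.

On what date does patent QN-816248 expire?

(a) grant + 14 years → 21 March 2008.
(b) filing + 21 years → 24 December 2008.
Later of the two: 24 December 2008.
Clinical Review Extension: +674 days → 29 October 2010.
Office Delay Adjustment: +105 days → 11 February 2011.

2011-02-11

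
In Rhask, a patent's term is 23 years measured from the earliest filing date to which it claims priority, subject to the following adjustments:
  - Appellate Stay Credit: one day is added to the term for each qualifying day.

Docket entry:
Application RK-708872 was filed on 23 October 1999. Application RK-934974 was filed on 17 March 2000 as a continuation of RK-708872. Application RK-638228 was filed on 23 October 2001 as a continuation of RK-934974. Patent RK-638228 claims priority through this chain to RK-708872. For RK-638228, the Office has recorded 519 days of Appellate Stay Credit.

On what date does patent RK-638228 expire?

Earliest priority filing: 23 October 1999.
Base term: 23 October 1999 + 23 years → 23 October 2022.
Appellate Stay Credit: +519 days → 25 March 2024.

March 25, 2024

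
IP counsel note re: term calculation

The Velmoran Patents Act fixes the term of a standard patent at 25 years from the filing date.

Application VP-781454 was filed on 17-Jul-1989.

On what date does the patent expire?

2014-07-17

Filing date + 25 years → 17 July 2014.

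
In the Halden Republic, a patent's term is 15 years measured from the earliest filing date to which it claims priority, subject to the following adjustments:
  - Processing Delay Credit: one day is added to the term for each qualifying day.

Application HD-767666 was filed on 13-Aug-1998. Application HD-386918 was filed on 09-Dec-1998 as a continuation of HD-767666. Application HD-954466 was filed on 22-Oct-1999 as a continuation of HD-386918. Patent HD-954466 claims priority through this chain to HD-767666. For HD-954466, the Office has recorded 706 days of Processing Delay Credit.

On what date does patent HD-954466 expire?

Earliest priority filing: 13 August 1998.
Base term: 13 August 1998 + 15 years → 13 August 2013.
Processing Delay Credit: +706 days → 20 July 2015.

July 20, 2015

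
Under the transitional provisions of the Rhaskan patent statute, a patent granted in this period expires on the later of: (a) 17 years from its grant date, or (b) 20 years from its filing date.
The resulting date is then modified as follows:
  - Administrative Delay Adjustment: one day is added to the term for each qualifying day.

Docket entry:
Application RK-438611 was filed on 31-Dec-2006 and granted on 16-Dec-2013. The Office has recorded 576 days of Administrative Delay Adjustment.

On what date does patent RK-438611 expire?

2032-07-14

(a) grant + 17 years → 16 December 2030.
(b) filing + 20 years → 31 December 2026.
Later of the two: 16 December 2030.
Administrative Delay Adjustment: +576 days → 14 July 2032.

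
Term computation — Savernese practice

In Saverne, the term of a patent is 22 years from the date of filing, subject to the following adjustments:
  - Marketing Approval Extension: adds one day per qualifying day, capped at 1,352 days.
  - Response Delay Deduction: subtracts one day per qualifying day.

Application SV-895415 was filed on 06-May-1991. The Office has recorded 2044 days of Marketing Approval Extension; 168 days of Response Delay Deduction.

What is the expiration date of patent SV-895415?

August 2, 2016

Base term: filing date + 22 years → 6 May 2013.
Marketing Approval Extension: 2044 days claimed exceeds the 1352-day cap, so +1352 days → 17 January 2017.
Response Delay Deduction: −168 days → 2 August 2016.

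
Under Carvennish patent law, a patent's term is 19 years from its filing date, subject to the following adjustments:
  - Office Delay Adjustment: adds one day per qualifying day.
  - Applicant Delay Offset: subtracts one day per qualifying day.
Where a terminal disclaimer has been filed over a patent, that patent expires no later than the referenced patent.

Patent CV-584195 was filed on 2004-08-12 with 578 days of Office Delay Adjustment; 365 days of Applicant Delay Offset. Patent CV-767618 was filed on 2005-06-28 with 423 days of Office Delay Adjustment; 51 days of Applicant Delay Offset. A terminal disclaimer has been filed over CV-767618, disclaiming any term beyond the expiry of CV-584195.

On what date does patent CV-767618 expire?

March 12, 2024

Natural term of CV-767618:
  Base: filing + 19 years → 28 June 2024.
  Office Delay Adjustment: +423 days → 25 August 2025.
  Applicant Delay Offset: −51 days → 5 July 2025.
Expiry of referenced patent CV-584195:
  Base: filing + 19 years → 12 August 2023.
  Office Delay Adjustment: +578 days → 12 March 2025.
  Applicant Delay Offset: −365 days → 12 March 2024.
Terminal disclaimer: CV-767618 expires on the earlier of 5 July 2025 and 12 March 2024.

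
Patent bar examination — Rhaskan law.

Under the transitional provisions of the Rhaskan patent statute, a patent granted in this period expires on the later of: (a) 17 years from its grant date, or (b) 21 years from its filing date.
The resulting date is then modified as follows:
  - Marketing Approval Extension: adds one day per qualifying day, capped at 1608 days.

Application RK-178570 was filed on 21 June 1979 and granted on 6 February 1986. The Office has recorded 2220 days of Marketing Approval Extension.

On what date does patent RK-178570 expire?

July 3, 2007

(a) grant + 17 years → 6 February 2003.
(b) filing + 21 years → 21 June 2000.
Later of the two: 6 February 2003.
Marketing Approval Extension: 2220 days claimed exceeds the 1608-day cap, so +1608 days → 3 July 2007.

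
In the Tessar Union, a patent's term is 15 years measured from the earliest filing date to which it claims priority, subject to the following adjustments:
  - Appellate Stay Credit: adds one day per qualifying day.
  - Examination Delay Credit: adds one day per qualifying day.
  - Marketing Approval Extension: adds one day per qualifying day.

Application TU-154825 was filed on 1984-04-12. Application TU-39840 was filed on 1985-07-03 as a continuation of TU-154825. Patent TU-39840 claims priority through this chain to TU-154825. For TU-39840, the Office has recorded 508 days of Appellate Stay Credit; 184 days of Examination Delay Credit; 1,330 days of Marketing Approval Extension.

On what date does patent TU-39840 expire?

Earliest priority filing: 12 April 1984.
Base term: 12 April 1984 + 15 years → 12 April 1999.
Appellate Stay Credit: +508 days → 1 September 2000.
Examination Delay Credit: +184 days → 4 March 2001.
Marketing Approval Extension: +1330 days → 24 October 2004.

October 24, 2004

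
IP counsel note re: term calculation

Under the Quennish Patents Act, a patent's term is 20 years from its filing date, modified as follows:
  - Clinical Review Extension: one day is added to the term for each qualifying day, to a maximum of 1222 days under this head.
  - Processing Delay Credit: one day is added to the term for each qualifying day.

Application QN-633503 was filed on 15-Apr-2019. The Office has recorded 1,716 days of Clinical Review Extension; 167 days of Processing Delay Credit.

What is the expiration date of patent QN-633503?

2043-02-02

Base term: filing date + 20 years → 15 April 2039.
Clinical Review Extension: 1716 days claimed exceeds the 1222-day cap, so +1222 days → 19 August 2042.
Processing Delay Credit: +167 days → 2 February 2043.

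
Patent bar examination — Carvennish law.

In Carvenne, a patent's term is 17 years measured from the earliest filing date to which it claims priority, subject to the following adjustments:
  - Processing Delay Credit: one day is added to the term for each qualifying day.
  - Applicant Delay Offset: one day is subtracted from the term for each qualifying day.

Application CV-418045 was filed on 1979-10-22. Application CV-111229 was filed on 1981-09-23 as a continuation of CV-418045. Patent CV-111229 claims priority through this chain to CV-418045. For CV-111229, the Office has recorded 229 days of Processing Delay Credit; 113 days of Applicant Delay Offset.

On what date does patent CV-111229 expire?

Earliest priority filing: 22 October 1979.
Base term: 22 October 1979 + 17 years → 22 October 1996.
Processing Delay Credit: +229 days → 8 June 1997.
Applicant Delay Offset: −113 days → 15 February 1997.

February 15, 1997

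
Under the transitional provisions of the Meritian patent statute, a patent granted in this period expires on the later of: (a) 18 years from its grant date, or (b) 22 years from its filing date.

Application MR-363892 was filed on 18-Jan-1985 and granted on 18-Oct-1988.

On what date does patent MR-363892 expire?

2007-01-18

(a) grant + 18 years → 18 October 2006.
(b) filing + 22 years → 18 January 2007.
Later of the two: 18 January 2007.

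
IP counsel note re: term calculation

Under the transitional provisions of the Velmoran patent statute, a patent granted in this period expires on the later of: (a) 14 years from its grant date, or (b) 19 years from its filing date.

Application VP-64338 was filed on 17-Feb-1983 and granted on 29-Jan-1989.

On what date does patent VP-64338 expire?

(a) grant + 14 years → 29 January 2003.
(b) filing + 19 years → 17 February 2002.
Later of the two: 29 January 2003.

January 29, 2003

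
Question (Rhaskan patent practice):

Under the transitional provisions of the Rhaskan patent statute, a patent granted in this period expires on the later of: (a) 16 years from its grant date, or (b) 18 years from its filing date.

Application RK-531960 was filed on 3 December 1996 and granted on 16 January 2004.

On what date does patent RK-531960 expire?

(a) grant + 16 years → 16 January 2020.
(b) filing + 18 years → 3 December 2014.
Later of the two: 16 January 2020.

January 16, 2020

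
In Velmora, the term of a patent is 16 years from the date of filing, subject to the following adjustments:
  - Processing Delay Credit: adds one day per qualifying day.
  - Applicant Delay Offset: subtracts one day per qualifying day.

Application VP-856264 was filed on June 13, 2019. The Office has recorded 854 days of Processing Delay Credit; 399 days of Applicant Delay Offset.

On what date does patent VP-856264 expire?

Base term: filing date + 16 years → 13 June 2035.
Processing Delay Credit: +854 days → 14 October 2037.
Applicant Delay Offset: −399 days → 10 September 2036.

September 10, 2036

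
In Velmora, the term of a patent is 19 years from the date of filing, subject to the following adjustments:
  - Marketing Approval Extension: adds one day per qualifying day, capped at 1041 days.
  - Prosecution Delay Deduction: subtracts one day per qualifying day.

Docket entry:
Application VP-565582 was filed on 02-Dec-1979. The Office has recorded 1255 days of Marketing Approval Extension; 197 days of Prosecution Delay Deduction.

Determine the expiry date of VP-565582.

Base term: filing date + 19 years → 2 December 1998.
Marketing Approval Extension: 1255 days claimed exceeds the 1041-day cap, so +1041 days → 8 October 2001.
Prosecution Delay Deduction: −197 days → 25 March 2001.

2001-03-25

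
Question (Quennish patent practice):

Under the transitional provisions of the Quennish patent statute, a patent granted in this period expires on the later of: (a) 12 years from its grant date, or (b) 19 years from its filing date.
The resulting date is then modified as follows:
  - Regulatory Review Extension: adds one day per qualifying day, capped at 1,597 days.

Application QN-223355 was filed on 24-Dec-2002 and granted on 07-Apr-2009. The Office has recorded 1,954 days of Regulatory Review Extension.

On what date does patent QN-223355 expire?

(a) grant + 12 years → 7 April 2021.
(b) filing + 19 years → 24 December 2021.
Later of the two: 24 December 2021.
Regulatory Review Extension: 1954 days claimed exceeds the 1597-day cap, so +1597 days → 9 May 2026.

May 9, 2026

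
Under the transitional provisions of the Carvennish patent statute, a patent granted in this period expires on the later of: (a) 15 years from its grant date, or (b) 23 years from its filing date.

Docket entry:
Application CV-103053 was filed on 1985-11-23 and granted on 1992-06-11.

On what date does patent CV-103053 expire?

(a) grant + 15 years → 11 June 2007.
(b) filing + 23 years → 23 November 2008.
Later of the two: 23 November 2008.

November 23, 2008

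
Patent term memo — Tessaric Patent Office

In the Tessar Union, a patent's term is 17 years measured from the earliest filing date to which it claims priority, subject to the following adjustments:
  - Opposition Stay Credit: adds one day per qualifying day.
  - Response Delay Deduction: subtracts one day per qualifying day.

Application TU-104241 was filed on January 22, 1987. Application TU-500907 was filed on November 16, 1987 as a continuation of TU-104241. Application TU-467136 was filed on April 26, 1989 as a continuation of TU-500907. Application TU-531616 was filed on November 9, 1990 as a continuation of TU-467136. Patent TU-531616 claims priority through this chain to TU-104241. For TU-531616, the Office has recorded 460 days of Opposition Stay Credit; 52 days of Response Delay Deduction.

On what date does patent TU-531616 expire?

Earliest priority filing: 22 January 1987.
Base term: 22 January 1987 + 17 years → 22 January 2004.
Opposition Stay Credit: +460 days → 26 April 2005.
Response Delay Deduction: −52 days → 5 March 2005.

March 5, 2005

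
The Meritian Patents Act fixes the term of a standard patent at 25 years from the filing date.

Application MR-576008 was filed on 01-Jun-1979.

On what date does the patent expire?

Filing date + 25 years → 1 June 2004.

2004-06-01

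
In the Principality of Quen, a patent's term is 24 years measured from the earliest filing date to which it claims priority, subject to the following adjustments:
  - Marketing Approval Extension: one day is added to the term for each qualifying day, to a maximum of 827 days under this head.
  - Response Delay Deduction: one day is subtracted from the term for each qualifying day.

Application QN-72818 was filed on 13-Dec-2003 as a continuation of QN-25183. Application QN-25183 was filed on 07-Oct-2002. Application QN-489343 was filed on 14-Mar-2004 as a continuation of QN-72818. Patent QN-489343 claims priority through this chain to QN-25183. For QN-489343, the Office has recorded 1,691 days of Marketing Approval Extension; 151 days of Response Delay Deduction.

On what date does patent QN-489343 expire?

Earliest priority filing: 7 October 2002.
Base term: 7 October 2002 + 24 years → 7 October 2026.
Marketing Approval Extension: 1691 days claimed exceeds the 827-day cap, so +827 days → 11 January 2029.
Response Delay Deduction: −151 days → 13 August 2028.

2028-08-13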